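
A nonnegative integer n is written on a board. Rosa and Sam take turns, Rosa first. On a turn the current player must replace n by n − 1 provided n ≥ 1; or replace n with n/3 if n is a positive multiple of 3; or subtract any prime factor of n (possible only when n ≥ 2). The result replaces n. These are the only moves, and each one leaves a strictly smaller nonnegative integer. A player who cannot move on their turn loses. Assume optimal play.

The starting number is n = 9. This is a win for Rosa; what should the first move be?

Move to 8.

Use the standard recursion: the mover loses at a terminal position; elsewhere, the mover wins exactly when some move hands the opponent an L position.
n=0: no move → L
n=1: →0(L), so W
n=2: →0(L), so W
n=3: →0(L), so W
n=4: →2(W), 3(W) — all W, so L
n=5: →0(L), so W
n=6: →4(L), so W
n=7: →0(L), so W
n=8: →6(W), 7(W) — all W, so L
n=9: →8(L), so W
From 9, the L positions reachable in one move are: 8.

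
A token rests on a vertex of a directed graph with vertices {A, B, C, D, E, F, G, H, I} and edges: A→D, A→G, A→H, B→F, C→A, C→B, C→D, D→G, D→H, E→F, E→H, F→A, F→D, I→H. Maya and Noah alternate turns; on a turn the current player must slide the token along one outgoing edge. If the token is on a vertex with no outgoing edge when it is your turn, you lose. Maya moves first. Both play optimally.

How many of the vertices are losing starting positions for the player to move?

Compute win/loss labels from the base case upward. A position with no move is L. Any other position is W if it can reach an L in one move, else L.
Every edge goes from a vertex to one that appears earlier in the order G, H, D, A, I, F, B, E, C, so processing vertices in that order labels each vertex after all of its successors.
G: no outgoing edge → L
H: no outgoing edge → L
D: →H(L), so W
A: →H(L), so W
I: →H(L), so W
F: →A(W), D(W) — all W, so L
B: →F(L), so W
E: →F(L), so W
C: →B(W), A(W), D(W) — all W, so L
The L vertices are C, F, G, H; that is 4 in all.

4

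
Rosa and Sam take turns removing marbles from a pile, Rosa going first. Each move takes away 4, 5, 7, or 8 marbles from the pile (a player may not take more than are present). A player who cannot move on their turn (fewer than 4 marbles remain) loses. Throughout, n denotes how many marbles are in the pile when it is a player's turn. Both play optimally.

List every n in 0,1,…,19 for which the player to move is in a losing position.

Work bottom-up. With no move the player to move loses. Otherwise the position is W if at least one move leads to an L position for the opponent, and L if every move leads to a W.
n=0: no move → L
n=1: no move → L
n=2: no move → L
n=3: no move → L
n=4: reaches L-position 0 → W
n=5: reaches L-position 1 → W
n=6: reaches L-position 2 → W
n=7: reaches L-position 3 → W
n=8: reaches L-position 3 → W
n=9: reaches L-position 2 → W
n=10: reaches L-position 3 → W
n=11: reaches L-position 3 → W
n=12: only reaches 8(W), 7(W), 5(W), 4(W), all W → L
n=13: only reaches 9(W), 8(W), 6(W), 5(W), all W → L
n=14: only reaches 10(W), 9(W), 7(W), 6(W), all W → L
n=15: only reaches 11(W), 10(W), 8(W), 7(W), all W → L
n=16: reaches L-position 12 → W
n=17: reaches L-position 13 → W
n=18: reaches L-position 14 → W
n=19: reaches L-position 15 → W
Reading off the rows marked L gives the requested list; there are 8 such values of n.

0, 1, 2, 3, 12, 13, 14, 15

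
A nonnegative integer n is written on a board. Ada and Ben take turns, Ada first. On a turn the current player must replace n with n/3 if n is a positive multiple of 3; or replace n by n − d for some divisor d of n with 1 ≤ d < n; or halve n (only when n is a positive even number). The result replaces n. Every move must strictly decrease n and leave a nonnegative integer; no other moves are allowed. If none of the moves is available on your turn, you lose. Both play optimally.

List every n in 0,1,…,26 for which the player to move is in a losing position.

Use the standard recursion: the mover loses at a terminal position; elsewhere, the mover wins exactly when some move hands the opponent an L position.
n=0: no move → L
n=1: no move → L
n=2: →1(L), so W
n=3: →1(L), so W
n=4: →2(W), 3(W) — all W, so L
n=5: →4(L), so W
n=6: →4(L), so W
n=7: →6(W) only, which is W, so L
n=8: →4(L), so W
n=9: →3(W), 6(W), 8(W) — all W, so L
n=10: →9(L), so W
n=11: →10(W) only, which is W, so L
n=12: →4(L), so W
n=13: →12(W) only, which is W, so L
n=14: →7(L), so W
n=15: →5(W), 10(W), 12(W), 14(W) — all W, so L
n=16: →15(L), so W
n=17: →16(W) only, which is W, so L
n=18: →9(L), so W
n=19: →18(W) only, which is W, so L
n=20: →15(L), so W
n=21: →7(L), so W
n=22: →11(L), so W
n=23: →22(W) only, which is W, so L
n=24: →23(L), so W
n=25: →20(W), 24(W) — all W, so L
n=26: →13(L), so W
Reading off the rows marked L gives the requested list; there are 12 such values of n.

0, 1, 4, 7, 9, 11, 13, 15, 17, 19, 23, 25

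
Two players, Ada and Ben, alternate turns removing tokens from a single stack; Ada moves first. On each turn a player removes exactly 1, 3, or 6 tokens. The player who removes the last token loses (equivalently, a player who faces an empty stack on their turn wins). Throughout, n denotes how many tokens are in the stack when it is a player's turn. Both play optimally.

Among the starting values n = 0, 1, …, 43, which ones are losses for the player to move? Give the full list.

1, 3, 5, 10, 12, 14, 19, 21, 23, 28, 30, 32, 37, 39, 41

Build the W/L table. Terminal = W. A non-terminal position is W if it has a move to some L; otherwise it is L.
n=0: no move; the opponent has just taken the last token and therefore loses → W
n=1: L (sole option 0(W) is W)
n=2: W (go to 1, an L position)
n=3: L (options 2(W), 0(W) are all W)
n=4: W (go to 3, an L position)
n=5: L (options 4(W), 2(W) are all W)
n=6: W (go to 5, an L position)
n=7: W (go to 1, an L position)
n=8: W (go to 5, an L position)
n=9: W (go to 3, an L position)
n=10: L (options 9(W), 7(W), 4(W) are all W)
n=11: W (go to 10, an L position)
n=12: L (options 11(W), 9(W), 6(W) are all W)
n=13: W (go to 12, an L position)
n=14: L (options 13(W), 11(W), 8(W) are all W)
n=15: W (go to 14, an L position)
n=16: W (go to 10, an L position)
n=17: W (go to 14, an L position)
n=18: W (go to 12, an L position)
n=19: L (options 18(W), 16(W), 13(W) are all W)
n=20: W (go to 19, an L position)
n=21: L (options 20(W), 18(W), 15(W) are all W)
n=22: W (go to 21, an L position)
n=23: L (options 22(W), 20(W), 17(W) are all W)
n=24: W (go to 23, an L position)
n=25: W (go to 19, an L position)
n=26: W (go to 23, an L position)
n=27: W (go to 21, an L position)
n=28: L (options 27(W), 25(W), 22(W) are all W)
n=29: W (go to 28, an L position)
n=30: L (options 29(W), 27(W), 24(W) are all W)
n=31: W (go to 30, an L position)
n=32: L (options 31(W), 29(W), 26(W) are all W)
n=33: W (go to 32, an L position)
n=34: W (go to 28, an L position)
n=35: W (go to 32, an L position)
n=36: W (go to 30, an L position)
n=37: L (options 36(W), 34(W), 31(W) are all W)
n=38: W (go to 37, an L position)
n=39: L (options 38(W), 36(W), 33(W) are all W)
n=40: W (go to 39, an L position)
n=41: L (options 40(W), 38(W), 35(W) are all W)
n=42: W (go to 41, an L position)
n=43: W (go to 37, an L position)
The losing starting values of n are exactly the entries labelled L in this table (15 of them).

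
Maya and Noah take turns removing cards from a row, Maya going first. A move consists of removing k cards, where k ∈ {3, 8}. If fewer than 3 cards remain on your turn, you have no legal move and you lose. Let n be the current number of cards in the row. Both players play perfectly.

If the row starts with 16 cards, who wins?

Compute win/loss labels from the base case upward. A position with no move is L. Any other position is W if it can reach an L in one move, else L.
n=0: no move → L
n=1: no move → L
n=2: no move → L
n=3: reaches L-position 0 → W
n=4: reaches L-position 1 → W
n=5: reaches L-position 2 → W
n=6: only reaches 3(W), which is W → L
n=7: only reaches 4(W), which is W → L
n=8: reaches L-position 0 → W
n=9: reaches L-position 6 → W
n=10: reaches L-position 7 → W
n=11: only reaches 8(W), 3(W), all W → L
n=12: only reaches 9(W), 4(W), all W → L
n=13: only reaches 10(W), 5(W), all W → L
n=14: reaches L-position 11 → W
n=15: reaches L-position 12 → W
n=16: reaches L-position 13 → W
The starting position 16 is W: Maya should remove 3, leaving 13, handing over an L position.

Maya wins.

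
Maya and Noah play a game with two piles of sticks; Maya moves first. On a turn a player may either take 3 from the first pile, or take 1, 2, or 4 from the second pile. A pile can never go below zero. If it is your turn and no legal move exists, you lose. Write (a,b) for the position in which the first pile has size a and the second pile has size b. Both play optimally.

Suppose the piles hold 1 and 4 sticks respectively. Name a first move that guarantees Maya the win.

Move to (1,3).

Positions with no move are L. A position that does have a move is losing for the player to move precisely when every available move leads to a winning position for the opponent. Fill in the labels:
No move ever increases a pile, so every position that can arise here has a ≤ 1 and b ≤ 4; it is enough to label the cells with 0 ≤ a ≤ 1 and 0 ≤ b ≤ 4.
Every move lowers a or b (never raises either), so fill the grid row by row in increasing a, and left to right within a row: each cell's successors are then already labelled.
      b=0  b=1  b=2  b=3  b=4
a=0:    L    W    W    L    W
a=1:    L    W    W    L    W
Cells with no legal move (terminal, hence L): (0,0), (1,0).
The remaining L cells, each justified by listing all of its moves:
(0,3): moves to (0,2)(W), (0,1)(W); every one is W ⇒ L
(1,3): moves to (1,2)(W), (1,1)(W); every one is W ⇒ L
Every other cell has at least one move into one of the L cells above, so it is W.
From (1,4), the L positions reachable in one move are: (1,3), (1,0). Any move reaching one of these is winning.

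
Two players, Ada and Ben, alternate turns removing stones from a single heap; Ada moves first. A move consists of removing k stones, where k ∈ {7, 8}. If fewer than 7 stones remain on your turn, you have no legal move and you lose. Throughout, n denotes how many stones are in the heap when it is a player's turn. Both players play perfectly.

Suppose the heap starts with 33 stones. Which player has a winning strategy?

Ben wins.

Work bottom-up. With no move the player to move loses. Otherwise the position is W if at least one move leads to an L position for the opponent, and L if every move leads to a W.
n=0: no move → L
n=1: no move → L
n=2: no move → L
n=3: no move → L
n=4: no move → L
n=5: no move → L
n=6: no move → L
n=7: reaches L-position 0 → W
n=8: reaches L-position 1 → W
n=9: reaches L-position 2 → W
n=10: reaches L-position 3 → W
n=11: reaches L-position 4 → W
n=12: reaches L-position 5 → W
n=13: reaches L-position 6 → W
n=14: reaches L-position 6 → W
n=15: only reaches 8(W), 7(W), all W → L
n=16: only reaches 9(W), 8(W), all W → L
n=17: only reaches 10(W), 9(W), all W → L
n=18: only reaches 11(W), 10(W), all W → L
n=19: only reaches 12(W), 11(W), all W → L
n=20: only reaches 13(W), 12(W), all W → L
n=21: only reaches 14(W), 13(W), all W → L
n=22: reaches L-position 15 → W
n=23: reaches L-position 16 → W
n=24: reaches L-position 17 → W
n=25: reaches L-position 18 → W
n=26: reaches L-position 19 → W
n=27: reaches L-position 20 → W
n=28: reaches L-position 21 → W
n=29: reaches L-position 21 → W
n=30: only reaches 23(W), 22(W), all W → L
n=31: only reaches 24(W), 23(W), all W → L
n=32: only reaches 25(W), 24(W), all W → L
n=33: only reaches 26(W), 25(W), all W → L
The starting position 33 is L: whatever Ada does, the opponent receives a W position.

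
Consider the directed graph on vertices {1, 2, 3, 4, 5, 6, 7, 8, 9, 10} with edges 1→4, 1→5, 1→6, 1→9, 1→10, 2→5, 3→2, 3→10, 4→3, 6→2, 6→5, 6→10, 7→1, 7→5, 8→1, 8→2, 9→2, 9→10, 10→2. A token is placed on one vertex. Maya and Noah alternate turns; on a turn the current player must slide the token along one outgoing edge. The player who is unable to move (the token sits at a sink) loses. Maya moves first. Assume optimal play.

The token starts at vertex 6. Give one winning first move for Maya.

Move to 10.

Use the standard recursion: the mover loses at a terminal position; elsewhere, the mover wins exactly when some move hands the opponent an L position.
Every edge goes from a vertex to one that appears earlier in the order 5, 2, 10, 9, 6, 3, 4, 1, 7, 8, so processing vertices in that order labels each vertex after all of its successors.
5: no outgoing edge → L
2: reaches L-position 5 → W
10: only reaches 2(W), which is W → L
9: reaches L-position 10 → W
6: reaches L-position 10 → W
3: reaches L-position 10 → W
4: only reaches 3(W), which is W → L
1: reaches L-position 4 → W
7: reaches L-position 5 → W
8: only reaches 1(W), 2(W), all W → L
From 6, the L positions reachable in one move are: 10, 5. Any move reaching one of these is winning.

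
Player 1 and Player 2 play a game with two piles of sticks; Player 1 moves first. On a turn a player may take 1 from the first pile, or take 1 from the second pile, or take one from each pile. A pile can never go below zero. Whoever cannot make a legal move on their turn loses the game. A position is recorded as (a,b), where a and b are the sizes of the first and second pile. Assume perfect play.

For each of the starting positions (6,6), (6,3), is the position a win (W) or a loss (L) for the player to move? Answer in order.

Classify positions by backward induction: terminal positions (no move available) are L. From any other position, the mover wins iff some move reaches an L.
No move ever increases a pile, so every position that can arise here has a ≤ 6 and b ≤ 6; it is enough to label the cells with 0 ≤ a ≤ 6 and 0 ≤ b ≤ 6.
Every move lowers a or b (never raises either), so fill the grid row by row in increasing a, and left to right within a row: each cell's successors are then already labelled.
      b=0  b=1  b=2  b=3  b=4  b=5  b=6
a=0:    L    W    L    W    L    W    L
a=1:    W    W    W    W    W    W    W
a=2:    L    W    L    W    L    W    L
a=3:    W    W    W    W    W    W    W
a=4:    L    W    L    W    L    W    L
a=5:    W    W    W    W    W    W    W
a=6:    L    W    L    W    L    W    L
Cells with no legal move (terminal, hence L): (0,0).
The remaining L cells, each justified by listing all of its moves:
(0,2): →(0,1)(W) only, which is W, so L
(0,4): →(0,3)(W) only, which is W, so L
(0,6): →(0,5)(W) only, which is W, so L
(2,0): →(1,0)(W) only, which is W, so L
(2,2): →(1,2)(W), (2,1)(W), (1,1)(W) — all W, so L
(2,4): →(1,4)(W), (2,3)(W), (1,3)(W) — all W, so L
(2,6): →(1,6)(W), (2,5)(W), (1,5)(W) — all W, so L
(4,0): →(3,0)(W) only, which is W, so L
(4,2): →(3,2)(W), (4,1)(W), (3,1)(W) — all W, so L
(4,4): →(3,4)(W), (4,3)(W), (3,3)(W) — all W, so L
(4,6): →(3,6)(W), (4,5)(W), (3,5)(W) — all W, so L
(6,0): →(5,0)(W) only, which is W, so L
(6,2): →(5,2)(W), (6,1)(W), (5,1)(W) — all W, so L
(6,4): →(5,4)(W), (6,3)(W), (5,3)(W) — all W, so L
(6,6): →(5,6)(W), (6,5)(W), (5,5)(W) — all W, so L
Every other cell has at least one move into one of the L cells above, so it is W.
(6,6): one of the L cells justified above, so L
(6,3): the move to (6,2) reaches an L cell, so W

(6,6): L, (6,3): W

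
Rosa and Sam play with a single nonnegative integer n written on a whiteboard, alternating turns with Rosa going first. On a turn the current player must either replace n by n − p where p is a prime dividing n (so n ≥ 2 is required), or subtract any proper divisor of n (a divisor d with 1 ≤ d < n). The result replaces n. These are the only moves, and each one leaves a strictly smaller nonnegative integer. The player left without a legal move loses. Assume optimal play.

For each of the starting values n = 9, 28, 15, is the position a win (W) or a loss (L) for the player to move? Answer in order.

9: L, 28: W, 15: W

Positions with no move are L. A position that does have a move is losing for the player to move precisely when every available move leads to a winning position for the opponent. Fill in the labels:
n=0: no move → L
n=1: no move → L
n=2: can move to 0, which is L ⇒ W
n=3: can move to 0, which is L ⇒ W
n=4: moves to 2(W), 3(W); every one is W ⇒ L
n=5: can move to 0, which is L ⇒ W
n=6: can move to 4, which is L ⇒ W
n=7: can move to 0, which is L ⇒ W
n=8: can move to 4, which is L ⇒ W
n=9: moves to 6(W), 8(W); every one is W ⇒ L
n=10: can move to 9, which is L ⇒ W
n=11: can move to 0, which is L ⇒ W
n=12: can move to 9, which is L ⇒ W
n=13: can move to 0, which is L ⇒ W
n=14: moves to 7(W), 12(W), 13(W); every one is W ⇒ L
n=15: can move to 14, which is L ⇒ W
n=16: can move to 14, which is L ⇒ W
n=17: can move to 0, which is L ⇒ W
n=18: can move to 9, which is L ⇒ W
n=19: can move to 0, which is L ⇒ W
n=20: moves to 10(W), 15(W), 16(W), 18(W), 19(W); every one is W ⇒ L
n=21: can move to 14, which is L ⇒ W
n=22: can move to 20, which is L ⇒ W
n=23: can move to 0, which is L ⇒ W
n=24: can move to 20, which is L ⇒ W
n=25: can move to 20, which is L ⇒ W
n=26: moves to 13(W), 24(W), 25(W); every one is W ⇒ L
n=27: can move to 26, which is L ⇒ W
n=28: can move to 14, which is L ⇒ W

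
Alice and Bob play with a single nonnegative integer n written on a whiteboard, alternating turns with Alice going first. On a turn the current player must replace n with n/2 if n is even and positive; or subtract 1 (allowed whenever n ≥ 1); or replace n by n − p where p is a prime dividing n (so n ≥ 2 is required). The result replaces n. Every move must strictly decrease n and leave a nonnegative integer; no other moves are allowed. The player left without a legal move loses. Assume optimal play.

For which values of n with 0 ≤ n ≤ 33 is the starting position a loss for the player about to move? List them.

Label each position W (a win for the player to move) or L (a loss). A position with no legal move is L; any other position is W exactly when some move reaches an L, and L when every move reaches a W.
n=0: no move → L
n=1: can move to 0, which is L ⇒ W
n=2: can move to 0, which is L ⇒ W
n=3: can move to 0, which is L ⇒ W
n=4: moves to 2(W), 3(W); every one is W ⇒ L
n=5: can move to 0, which is L ⇒ W
n=6: can move to 4, which is L ⇒ W
n=7: can move to 0, which is L ⇒ W
n=8: can move to 4, which is L ⇒ W
n=9: moves to 6(W), 8(W); every one is W ⇒ L
n=10: can move to 9, which is L ⇒ W
n=11: can move to 0, which is L ⇒ W
n=12: can move to 9, which is L ⇒ W
n=13: can move to 0, which is L ⇒ W
n=14: moves to 7(W), 12(W), 13(W); every one is W ⇒ L
n=15: can move to 14, which is L ⇒ W
n=16: can move to 14, which is L ⇒ W
n=17: can move to 0, which is L ⇒ W
n=18: can move to 9, which is L ⇒ W
n=19: can move to 0, which is L ⇒ W
n=20: moves to 10(W), 15(W), 18(W), 19(W); every one is W ⇒ L
n=21: can move to 14, which is L ⇒ W
n=22: can move to 20, which is L ⇒ W
n=23: can move to 0, which is L ⇒ W
n=24: moves to 12(W), 21(W), 22(W), 23(W); every one is W ⇒ L
n=25: can move to 20, which is L ⇒ W
n=26: can move to 24, which is L ⇒ W
n=27: can move to 24, which is L ⇒ W
n=28: can move to 14, which is L ⇒ W
n=29: can move to 0, which is L ⇒ W
n=30: moves to 15(W), 25(W), 27(W), 28(W), 29(W); every one is W ⇒ L
n=31: can move to 0, which is L ⇒ W
n=32: can move to 30, which is L ⇒ W
n=33: can move to 30, which is L ⇒ W
Reading off the rows marked L gives the requested list; there are 7 such values of n.

0, 4, 9, 14, 20, 24, 30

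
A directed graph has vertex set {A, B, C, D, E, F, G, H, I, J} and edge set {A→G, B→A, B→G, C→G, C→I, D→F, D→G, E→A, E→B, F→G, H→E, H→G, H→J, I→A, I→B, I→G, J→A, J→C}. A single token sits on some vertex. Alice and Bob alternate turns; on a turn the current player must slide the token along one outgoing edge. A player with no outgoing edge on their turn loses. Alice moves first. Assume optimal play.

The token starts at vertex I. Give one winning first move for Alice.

Move to G.

Compute win/loss labels from the base case upward. A position with no move is L. Any other position is W if it can reach an L in one move, else L.
Every edge goes from a vertex to one that appears earlier in the order G, A, B, I, F, D, C, E, J, H, so processing vertices in that order labels each vertex after all of its successors.
G: no outgoing edge → L
A: W (go to G, an L position)
B: W (go to G, an L position)
I: W (go to G, an L position)
F: W (go to G, an L position)
D: W (go to G, an L position)
C: W (go to G, an L position)
E: L (options B(W), A(W) are all W)
J: L (options C(W), A(W) are all W)
H: W (go to J, an L position)
From I, the L positions reachable in one move are: G.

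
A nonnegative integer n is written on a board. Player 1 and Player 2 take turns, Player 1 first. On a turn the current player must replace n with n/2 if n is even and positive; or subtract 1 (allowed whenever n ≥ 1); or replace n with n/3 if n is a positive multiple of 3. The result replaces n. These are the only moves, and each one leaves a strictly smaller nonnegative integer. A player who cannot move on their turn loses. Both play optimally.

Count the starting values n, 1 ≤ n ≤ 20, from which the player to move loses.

8

Use the standard recursion: the mover loses at a terminal position; elsewhere, the mover wins exactly when some move hands the opponent an L position.
n=0: no move → L
n=1: →0(L), so W
n=2: →1(W) only, which is W, so L
n=3: →2(L), so W
n=4: →2(L), so W
n=5: →4(W) only, which is W, so L
n=6: →2(L), so W
n=7: →6(W) only, which is W, so L
n=8: →7(L), so W
n=9: →3(W), 8(W) — all W, so L
n=10: →5(L), so W
n=11: →10(W) only, which is W, so L
n=12: →11(L), so W
n=13: →12(W) only, which is W, so L
n=14: →7(L), so W
n=15: →5(L), so W
n=16: →8(W), 15(W) — all W, so L
n=17: →16(L), so W
n=18: →9(L), so W
n=19: →18(W) only, which is W, so L
n=20: →19(L), so W
L entries with 1 ≤ n ≤ 20 (n=0 is outside the asked range and is not counted): n = 2, 5, 7, 9, 11, 13, 16, 19; that makes 8.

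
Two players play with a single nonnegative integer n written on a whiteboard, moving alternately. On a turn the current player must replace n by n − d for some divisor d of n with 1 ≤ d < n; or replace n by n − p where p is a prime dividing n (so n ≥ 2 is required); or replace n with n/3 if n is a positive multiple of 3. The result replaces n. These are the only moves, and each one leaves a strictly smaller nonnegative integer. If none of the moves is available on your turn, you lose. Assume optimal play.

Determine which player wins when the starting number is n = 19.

Use the standard recursion: the mover loses at a terminal position; elsewhere, the mover wins exactly when some move hands the opponent an L position.
n=0: no move → L
n=1: no move → L
n=2: reaches L-position 0 → W
n=3: reaches L-position 0 → W
n=4: only reaches 2(W), 3(W), all W → L
n=5: reaches L-position 0 → W
n=6: reaches L-position 4 → W
n=7: reaches L-position 0 → W
n=8: reaches L-position 4 → W
n=9: only reaches 3(W), 6(W), 8(W), all W → L
n=10: reaches L-position 9 → W
n=11: reaches L-position 0 → W
n=12: reaches L-position 4 → W
n=13: reaches L-position 0 → W
n=14: only reaches 7(W), 12(W), 13(W), all W → L
n=15: reaches L-position 14 → W
n=16: reaches L-position 14 → W
n=17: reaches L-position 0 → W
n=18: reaches L-position 9 → W
n=19: reaches L-position 0 → W
The starting position 19 is W: the player to move should move to 0, handing over an L position.

The first player wins.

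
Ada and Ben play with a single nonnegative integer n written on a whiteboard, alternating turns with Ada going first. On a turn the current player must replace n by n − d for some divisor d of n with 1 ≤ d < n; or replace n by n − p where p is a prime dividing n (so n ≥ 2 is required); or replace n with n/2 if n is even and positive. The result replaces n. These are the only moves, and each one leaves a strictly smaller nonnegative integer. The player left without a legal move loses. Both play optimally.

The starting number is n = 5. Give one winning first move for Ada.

Move to 0.

Use the standard recursion: the mover loses at a terminal position; elsewhere, the mover wins exactly when some move hands the opponent an L position.
n=0: no move → L
n=1: no move → L
n=2: →0(L), so W
n=3: →0(L), so W
n=4: →2(W), 3(W) — all W, so L
n=5: →0(L), so W
From 5, the L positions reachable in one move are: 0, 4. Any move reaching one of these is winning.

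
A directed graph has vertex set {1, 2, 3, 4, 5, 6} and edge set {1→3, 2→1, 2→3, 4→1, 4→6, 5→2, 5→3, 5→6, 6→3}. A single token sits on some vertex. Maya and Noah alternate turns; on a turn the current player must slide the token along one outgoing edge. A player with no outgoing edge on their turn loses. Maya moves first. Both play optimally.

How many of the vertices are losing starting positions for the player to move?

Compute win/loss labels from the base case upward. A position with no move is L. Any other position is W if it can reach an L in one move, else L.
Every edge goes from a vertex to one that appears earlier in the order 3, 1, 6, 2, 5, 4, so processing vertices in that order labels each vertex after all of its successors.
3: no outgoing edge → L
1: →3(L), so W
6: →3(L), so W
2: →3(L), so W
5: →3(L), so W
4: →6(W), 1(W) — all W, so L
The L vertices are 3, 4; that is 2 in all.

2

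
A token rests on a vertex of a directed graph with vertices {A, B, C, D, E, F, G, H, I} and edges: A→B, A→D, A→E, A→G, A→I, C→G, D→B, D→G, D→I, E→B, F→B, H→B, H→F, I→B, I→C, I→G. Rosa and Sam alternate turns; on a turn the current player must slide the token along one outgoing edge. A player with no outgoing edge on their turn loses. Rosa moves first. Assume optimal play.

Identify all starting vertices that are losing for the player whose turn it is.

B, G

Work bottom-up. With no move the player to move loses. Otherwise the position is W if at least one move leads to an L position for the opponent, and L if every move leads to a W.
Every edge goes from a vertex to one that appears earlier in the order B, G, C, I, D, E, F, A, H, so processing vertices in that order labels each vertex after all of its successors.
B: no outgoing edge → L
G: no outgoing edge → L
C: reaches L-position G → W
I: reaches L-position G → W
D: reaches L-position G → W
E: reaches L-position B → W
F: reaches L-position B → W
A: reaches L-position G → W
H: reaches L-position B → W
Reading off the rows marked L gives the requested list; there are 2 such vertices.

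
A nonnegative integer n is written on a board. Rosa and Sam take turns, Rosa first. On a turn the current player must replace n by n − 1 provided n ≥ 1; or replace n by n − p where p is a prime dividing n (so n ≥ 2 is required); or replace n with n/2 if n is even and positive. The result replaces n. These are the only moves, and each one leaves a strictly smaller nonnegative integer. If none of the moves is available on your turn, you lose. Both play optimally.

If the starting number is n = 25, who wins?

Rosa wins.

Compute win/loss labels from the base case upward. A position with no move is L. Any other position is W if it can reach an L in one move, else L.
n=0: no move → L
n=1: →0(L), so W
n=2: →0(L), so W
n=3: →0(L), so W
n=4: →2(W), 3(W) — all W, so L
n=5: →0(L), so W
n=6: →4(L), so W
n=7: →0(L), so W
n=8: →4(L), so W
n=9: →6(W), 8(W) — all W, so L
n=10: →9(L), so W
n=11: →0(L), so W
n=12: →9(L), so W
n=13: →0(L), so W
n=14: →7(W), 12(W), 13(W) — all W, so L
n=15: →14(L), so W
n=16: →14(L), so W
n=17: →0(L), so W
n=18: →9(L), so W
n=19: →0(L), so W
n=20: →10(W), 15(W), 18(W), 19(W) — all W, so L
n=21: →14(L), so W
n=22: →20(L), so W
n=23: →0(L), so W
n=24: →12(W), 21(W), 22(W), 23(W) — all W, so L
n=25: →20(L), so W
From 25 Rosa can move to 20, reaching an L position.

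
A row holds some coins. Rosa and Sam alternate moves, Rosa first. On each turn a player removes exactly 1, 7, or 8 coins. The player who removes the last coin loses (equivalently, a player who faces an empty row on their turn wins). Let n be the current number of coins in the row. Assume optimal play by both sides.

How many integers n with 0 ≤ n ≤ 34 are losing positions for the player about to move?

Work bottom-up. With no move the player to move wins. Otherwise the position is W if at least one move leads to an L position for the opponent, and L if every move leads to a W.
n=0: no move; the opponent has just taken the last coin and therefore loses → W
n=1: only reaches 0(W), which is W → L
n=2: reaches L-position 1 → W
n=3: only reaches 2(W), which is W → L
n=4: reaches L-position 3 → W
n=5: only reaches 4(W), which is W → L
n=6: reaches L-position 5 → W
n=7: only reaches 6(W), 0(W), all W → L
n=8: reaches L-position 7 → W
n=9: reaches L-position 1 → W
n=10: reaches L-position 3 → W
n=11: reaches L-position 3 → W
n=12: reaches L-position 5 → W
n=13: reaches L-position 5 → W
n=14: reaches L-position 7 → W
n=15: reaches L-position 7 → W
n=16: only reaches 15(W), 9(W), 8(W), all W → L
n=17: reaches L-position 16 → W
n=18: only reaches 17(W), 11(W), 10(W), all W → L
n=19: reaches L-position 18 → W
n=20: only reaches 19(W), 13(W), 12(W), all W → L
n=21: reaches L-position 20 → W
n=22: only reaches 21(W), 15(W), 14(W), all W → L
n=23: reaches L-position 22 → W
n=24: reaches L-position 16 → W
n=25: reaches L-position 18 → W
n=26: reaches L-position 18 → W
n=27: reaches L-position 20 → W
n=28: reaches L-position 20 → W
n=29: reaches L-position 22 → W
n=30: reaches L-position 22 → W
n=31: only reaches 30(W), 24(W), 23(W), all W → L
n=32: reaches L-position 31 → W
n=33: only reaches 32(W), 26(W), 25(W), all W → L
n=34: reaches L-position 33 → W
L entries with 0 ≤ n ≤ 34: n = 1, 3, 5, 7, 16, 18, 20, 22, 31, 33; that makes 10.

10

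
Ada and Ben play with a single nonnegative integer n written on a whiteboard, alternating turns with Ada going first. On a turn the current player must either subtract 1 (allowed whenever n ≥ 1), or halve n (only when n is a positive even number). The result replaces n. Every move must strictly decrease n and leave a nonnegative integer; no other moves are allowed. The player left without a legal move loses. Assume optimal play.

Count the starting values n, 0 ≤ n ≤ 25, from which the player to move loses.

13

Classify positions by backward induction: terminal positions (no move available) are L. From any other position, the mover wins iff some move reaches an L.
n=0: no move → L
n=1: W (go to 0, an L position)
n=2: L (sole option 1(W) is W)
n=3: W (go to 2, an L position)
n=4: W (go to 2, an L position)
n=5: L (sole option 4(W) is W)
n=6: W (go to 5, an L position)
n=7: L (sole option 6(W) is W)
n=8: W (go to 7, an L position)
n=9: L (sole option 8(W) is W)
n=10: W (go to 5, an L position)
n=11: L (sole option 10(W) is W)
n=12: W (go to 11, an L position)
n=13: L (sole option 12(W) is W)
n=14: W (go to 7, an L position)
n=15: L (sole option 14(W) is W)
n=16: W (go to 15, an L position)
n=17: L (sole option 16(W) is W)
n=18: W (go to 9, an L position)
n=19: L (sole option 18(W) is W)
n=20: W (go to 19, an L position)
n=21: L (sole option 20(W) is W)
n=22: W (go to 11, an L position)
n=23: L (sole option 22(W) is W)
n=24: W (go to 23, an L position)
n=25: L (sole option 24(W) is W)
L entries with 0 ≤ n ≤ 25: n = 0, 2, 5, 7, 9, 11, 13, 15, 17, 19, 21, 23, 25; that makes 13.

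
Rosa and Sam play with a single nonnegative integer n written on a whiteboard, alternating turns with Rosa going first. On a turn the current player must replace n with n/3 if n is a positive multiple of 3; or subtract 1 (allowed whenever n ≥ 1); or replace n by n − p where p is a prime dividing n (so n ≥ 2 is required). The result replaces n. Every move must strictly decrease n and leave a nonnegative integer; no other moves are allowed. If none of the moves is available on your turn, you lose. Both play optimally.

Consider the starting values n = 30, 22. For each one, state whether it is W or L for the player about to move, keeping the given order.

Use the standard recursion: the mover loses at a terminal position; elsewhere, the mover wins exactly when some move hands the opponent an L position.
n=0: no move → L
n=1: can move to 0, which is L ⇒ W
n=2: can move to 0, which is L ⇒ W
n=3: can move to 0, which is L ⇒ W
n=4: moves to 2(W), 3(W); every one is W ⇒ L
n=5: can move to 0, which is L ⇒ W
n=6: can move to 4, which is L ⇒ W
n=7: can move to 0, which is L ⇒ W
n=8: moves to 6(W), 7(W); every one is W ⇒ L
n=9: can move to 8, which is L ⇒ W
n=10: can move to 8, which is L ⇒ W
n=11: can move to 0, which is L ⇒ W
n=12: can move to 4, which is L ⇒ W
n=13: can move to 0, which is L ⇒ W
n=14: moves to 7(W), 12(W), 13(W); every one is W ⇒ L
n=15: can move to 14, which is L ⇒ W
n=16: can move to 14, which is L ⇒ W
n=17: can move to 0, which is L ⇒ W
n=18: moves to 6(W), 15(W), 16(W), 17(W); every one is W ⇒ L
n=19: can move to 0, which is L ⇒ W
n=20: can move to 18, which is L ⇒ W
n=21: can move to 14, which is L ⇒ W
n=22: moves to 11(W), 20(W), 21(W); every one is W ⇒ L
n=23: can move to 0, which is L ⇒ W
n=24: can move to 8, which is L ⇒ W
n=25: moves to 20(W), 24(W); every one is W ⇒ L
n=26: can move to 25, which is L ⇒ W
n=27: moves to 9(W), 24(W), 26(W); every one is W ⇒ L
n=28: can move to 27, which is L ⇒ W
n=29: can move to 0, which is L ⇒ W
n=30: can move to 25, which is L ⇒ W

30: W, 22: L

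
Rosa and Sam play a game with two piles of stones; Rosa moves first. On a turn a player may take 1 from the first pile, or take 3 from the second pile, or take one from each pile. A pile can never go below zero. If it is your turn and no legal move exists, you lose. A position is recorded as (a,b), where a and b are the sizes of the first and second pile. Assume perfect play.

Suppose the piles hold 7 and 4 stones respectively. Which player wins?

Compute win/loss labels from the base case upward. A position with no move is L. Any other position is W if it can reach an L in one move, else L.
No move ever increases a pile, so every position that can arise here has a ≤ 7 and b ≤ 4; it is enough to label the cells with 0 ≤ a ≤ 7 and 0 ≤ b ≤ 4.
Every move lowers a or b (never raises either), so fill the grid row by row in increasing a, and left to right within a row: each cell's successors are then already labelled.
      b=0  b=1  b=2  b=3  b=4
a=0:    L    L    L    W    W
a=1:    W    W    W    W    L
a=2:    L    L    L    W    W
a=3:    W    W    W    W    L
a=4:    L    L    L    W    W
a=5:    W    W    W    W    L
a=6:    L    L    L    W    W
a=7:    W    W    W    W    L
Cells with no legal move (terminal, hence L): (0,0), (0,1), (0,2).
The remaining L cells, each justified by listing all of its moves:
(1,4): →(0,4)(W), (1,1)(W), (0,3)(W) — all W, so L
(2,0): →(1,0)(W) only, which is W, so L
(2,1): →(1,1)(W), (1,0)(W) — all W, so L
(2,2): →(1,2)(W), (1,1)(W) — all W, so L
(3,4): →(2,4)(W), (3,1)(W), (2,3)(W) — all W, so L
(4,0): →(3,0)(W) only, which is W, so L
(4,1): →(3,1)(W), (3,0)(W) — all W, so L
(4,2): →(3,2)(W), (3,1)(W) — all W, so L
(5,4): →(4,4)(W), (5,1)(W), (4,3)(W) — all W, so L
(6,0): →(5,0)(W) only, which is W, so L
(6,1): →(5,1)(W), (5,0)(W) — all W, so L
(6,2): →(5,2)(W), (5,1)(W) — all W, so L
(7,4): →(6,4)(W), (7,1)(W), (6,3)(W) — all W, so L
Every other cell has at least one move into one of the L cells above, so it is W.
Every move from (7,4) reaches a W position, so the mover loses.

Sam wins.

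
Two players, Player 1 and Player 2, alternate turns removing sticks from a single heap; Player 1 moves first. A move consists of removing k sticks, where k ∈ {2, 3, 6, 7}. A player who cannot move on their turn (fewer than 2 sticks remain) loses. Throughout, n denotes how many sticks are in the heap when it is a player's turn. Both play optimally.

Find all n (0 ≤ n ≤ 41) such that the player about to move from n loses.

Use the standard recursion: the mover loses at a terminal position; elsewhere, the mover wins exactly when some move hands the opponent an L position.
n=0: no move → L
n=1: no move → L
n=2: can move to 0, which is L ⇒ W
n=3: can move to 1, which is L ⇒ W
n=4: can move to 1, which is L ⇒ W
n=5: moves to 3(W), 2(W); every one is W ⇒ L
n=6: can move to 0, which is L ⇒ W
n=7: can move to 5, which is L ⇒ W
n=8: can move to 5, which is L ⇒ W
n=9: moves to 7(W), 6(W), 3(W), 2(W); every one is W ⇒ L
n=10: moves to 8(W), 7(W), 4(W), 3(W); every one is W ⇒ L
n=11: can move to 9, which is L ⇒ W
n=12: can move to 10, which is L ⇒ W
n=13: can move to 10, which is L ⇒ W
n=14: moves to 12(W), 11(W), 8(W), 7(W); every one is W ⇒ L
n=15: can move to 9, which is L ⇒ W
n=16: can move to 14, which is L ⇒ W
n=17: can move to 14, which is L ⇒ W
n=18: moves to 16(W), 15(W), 12(W), 11(W); every one is W ⇒ L
n=19: moves to 17(W), 16(W), 13(W), 12(W); every one is W ⇒ L
n=20: can move to 18, which is L ⇒ W
n=21: can move to 19, which is L ⇒ W
n=22: can move to 19, which is L ⇒ W
n=23: moves to 21(W), 20(W), 17(W), 16(W); every one is W ⇒ L
n=24: can move to 18, which is L ⇒ W
n=25: can move to 23, which is L ⇒ W
n=26: can move to 23, which is L ⇒ W
n=27: moves to 25(W), 24(W), 21(W), 20(W); every one is W ⇒ L
n=28: moves to 26(W), 25(W), 22(W), 21(W); every one is W ⇒ L
n=29: can move to 27, which is L ⇒ W
n=30: can move to 28, which is L ⇒ W
n=31: can move to 28, which is L ⇒ W
n=32: moves to 30(W), 29(W), 26(W), 25(W); every one is W ⇒ L
n=33: can move to 27, which is L ⇒ W
n=34: can move to 32, which is L ⇒ W
n=35: can move to 32, which is L ⇒ W
n=36: moves to 34(W), 33(W), 30(W), 29(W); every one is W ⇒ L
n=37: moves to 35(W), 34(W), 31(W), 30(W); every one is W ⇒ L
n=38: can move to 36, which is L ⇒ W
n=39: can move to 37, which is L ⇒ W
n=40: can move to 37, which is L ⇒ W
n=41: moves to 39(W), 38(W), 35(W), 34(W); every one is W ⇒ L
The losing starting values of n are exactly the entries labelled L in this table (15 of them).

0, 1, 5, 9, 10, 14, 18, 19, 23, 27, 28, 32, 36, 37, 41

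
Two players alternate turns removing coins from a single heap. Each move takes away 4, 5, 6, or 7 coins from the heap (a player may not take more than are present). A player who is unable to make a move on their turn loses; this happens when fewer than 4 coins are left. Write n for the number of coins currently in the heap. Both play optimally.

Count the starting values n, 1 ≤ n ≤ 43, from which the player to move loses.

Label each position W (a win for the player to move) or L (a loss). A position with no legal move is L; any other position is W exactly when some move reaches an L, and L when every move reaches a W.
n=0: no move → L
n=1: no move → L
n=2: no move → L
n=3: no move → L
n=4: W (go to 0, an L position)
n=5: W (go to 1, an L position)
n=6: W (go to 2, an L position)
n=7: W (go to 3, an L position)
n=8: W (go to 3, an L position)
n=9: W (go to 3, an L position)
n=10: W (go to 3, an L position)
n=11: L (options 7(W), 6(W), 5(W), 4(W) are all W)
n=12: L (options 8(W), 7(W), 6(W), 5(W) are all W)
n=13: L (options 9(W), 8(W), 7(W), 6(W) are all W)
n=14: L (options 10(W), 9(W), 8(W), 7(W) are all W)
n=15: W (go to 11, an L position)
n=16: W (go to 12, an L position)
n=17: W (go to 13, an L position)
n=18: W (go to 14, an L position)
n=19: W (go to 14, an L position)
n=20: W (go to 14, an L position)
n=21: W (go to 14, an L position)
n=22: L (options 18(W), 17(W), 16(W), 15(W) are all W)
n=23: L (options 19(W), 18(W), 17(W), 16(W) are all W)
n=24: L (options 20(W), 19(W), 18(W), 17(W) are all W)
n=25: L (options 21(W), 20(W), 19(W), 18(W) are all W)
n=26: W (go to 22, an L position)
n=27: W (go to 23, an L position)
n=28: W (go to 24, an L position)
n=29: W (go to 25, an L position)
n=30: W (go to 25, an L position)
n=31: W (go to 25, an L position)
n=32: W (go to 25, an L position)
n=33: L (options 29(W), 28(W), 27(W), 26(W) are all W)
n=34: L (options 30(W), 29(W), 28(W), 27(W) are all W)
n=35: L (options 31(W), 30(W), 29(W), 28(W) are all W)
n=36: L (options 32(W), 31(W), 30(W), 29(W) are all W)
n=37: W (go to 33, an L position)
n=38: W (go to 34, an L position)
n=39: W (go to 35, an L position)
n=40: W (go to 36, an L position)
n=41: W (go to 36, an L position)
n=42: W (go to 36, an L position)
n=43: W (go to 36, an L position)
L entries with 1 ≤ n ≤ 43 (n=0 is outside the asked range and is not counted): n = 1, 2, 3, 11, 12, 13, 14, 22, 23, 24, 25, 33, 34, 35, 36; that makes 15.

15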